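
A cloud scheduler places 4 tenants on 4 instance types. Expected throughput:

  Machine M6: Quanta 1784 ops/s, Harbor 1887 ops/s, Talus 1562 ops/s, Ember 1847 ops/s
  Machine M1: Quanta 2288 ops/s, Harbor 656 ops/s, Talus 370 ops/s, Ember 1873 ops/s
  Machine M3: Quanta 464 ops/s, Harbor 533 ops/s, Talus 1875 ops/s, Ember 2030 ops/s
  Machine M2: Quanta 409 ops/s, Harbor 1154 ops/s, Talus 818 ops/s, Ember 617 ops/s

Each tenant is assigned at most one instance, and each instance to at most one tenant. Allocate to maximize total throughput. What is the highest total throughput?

Max total: 7164 ops/s

Optimal: Quanta→Machine M1 (2288 ops/s), Harbor→Machine M2 (1154 ops/s), Talus→Machine M3 (1875 ops/s), Ember→Machine M6 (1847 ops/s) — total 2288+1154+1875+1847 = 7164 ops/s.
Row-greedy (each tenant in turn takes its best remaining instance) gives 6667 ops/s, worse by 497.
Next-best assignment: Quanta→Machine M1, Harbor→Machine M2, Talus→Machine M6, Ember→Machine M3 = 7034 ops/s.
Swapping Quanta↔Harbor (Quanta→Machine M2 409 ops/s, Harbor→Machine M1 656 ops/s) loses 2377.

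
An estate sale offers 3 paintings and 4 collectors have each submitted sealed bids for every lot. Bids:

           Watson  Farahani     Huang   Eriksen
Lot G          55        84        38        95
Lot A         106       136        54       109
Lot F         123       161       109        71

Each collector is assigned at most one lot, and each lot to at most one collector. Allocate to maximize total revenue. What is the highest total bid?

Optimal: Eriksen→Lot G ($95), Watson→Lot A ($106), Farahani→Lot F ($161) — total 95+106+161 = $362.

Max total: $362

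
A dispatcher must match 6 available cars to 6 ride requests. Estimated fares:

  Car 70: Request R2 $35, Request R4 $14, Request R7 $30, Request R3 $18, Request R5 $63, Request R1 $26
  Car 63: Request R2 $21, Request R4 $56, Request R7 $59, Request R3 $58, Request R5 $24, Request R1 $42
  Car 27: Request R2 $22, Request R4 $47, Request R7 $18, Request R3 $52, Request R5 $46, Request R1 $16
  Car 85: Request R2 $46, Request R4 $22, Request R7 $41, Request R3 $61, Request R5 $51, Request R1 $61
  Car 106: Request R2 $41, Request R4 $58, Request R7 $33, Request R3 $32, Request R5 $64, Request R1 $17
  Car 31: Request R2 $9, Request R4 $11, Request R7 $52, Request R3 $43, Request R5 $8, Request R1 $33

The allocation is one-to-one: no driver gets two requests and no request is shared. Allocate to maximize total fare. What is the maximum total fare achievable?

Optimal: Car 70→Request R5 ($63), Car 63→Request R4 ($56), Car 27→Request R3 ($52), Car 85→Request R1 ($61), Car 106→Request R2 ($41), Car 31→Request R7 ($52) — total 63+56+52+61+41+52 = $325.
Max-entry greedy (repeatedly take the single best remaining cell) gives $299, worse by 26.

Max total: $325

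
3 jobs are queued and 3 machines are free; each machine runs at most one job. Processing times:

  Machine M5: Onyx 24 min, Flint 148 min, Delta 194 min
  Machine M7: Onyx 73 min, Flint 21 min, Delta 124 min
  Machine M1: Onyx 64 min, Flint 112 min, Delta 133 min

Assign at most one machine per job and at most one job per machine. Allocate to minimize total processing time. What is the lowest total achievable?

Min total: 178 min

This is a one-to-one assignment (minimum-cost bipartite matching).
Optimal: Onyx→Machine M5 (24 min), Flint→Machine M7 (21 min), Delta→Machine M1 (133 min) — total 24+21+133 = 178 min.
Next-best assignment: Onyx→Machine M5, Flint→Machine M1, Delta→Machine M7 = 260 min.
Swapping Delta↔Flint (Delta→Machine M7 124 min, Flint→Machine M1 112 min) adds 82.
Every other assignment is strictly worse.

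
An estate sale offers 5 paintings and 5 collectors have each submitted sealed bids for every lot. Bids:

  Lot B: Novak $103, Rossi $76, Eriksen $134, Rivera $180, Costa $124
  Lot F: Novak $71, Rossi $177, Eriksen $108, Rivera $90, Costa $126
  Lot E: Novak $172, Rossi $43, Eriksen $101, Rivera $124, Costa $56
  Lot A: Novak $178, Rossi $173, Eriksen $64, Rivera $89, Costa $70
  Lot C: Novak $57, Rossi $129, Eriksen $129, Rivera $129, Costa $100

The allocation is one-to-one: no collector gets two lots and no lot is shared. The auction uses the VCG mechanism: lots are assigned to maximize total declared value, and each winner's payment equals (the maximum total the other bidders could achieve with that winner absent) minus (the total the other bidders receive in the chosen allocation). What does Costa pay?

Efficient allocation: Novak→Lot E ($172), Rossi→Lot A ($173), Eriksen→Lot C ($129), Rivera→Lot B ($180), Costa→Lot F ($126); total welfare W = $780.
Costa receives Lot F at value $126, so the others get W − 126 = $654.
Without Costa: best allocation of the remaining 4 bidders over all 5 lots is Novak→Lot A ($178), Rossi→Lot F ($177), Eriksen→Lot C ($129), Rivera→Lot B ($180), total $664.
VCG payment = (others' best without Costa) − (others' welfare with Costa) = 664 − 654 = $10.

Costa pays $10.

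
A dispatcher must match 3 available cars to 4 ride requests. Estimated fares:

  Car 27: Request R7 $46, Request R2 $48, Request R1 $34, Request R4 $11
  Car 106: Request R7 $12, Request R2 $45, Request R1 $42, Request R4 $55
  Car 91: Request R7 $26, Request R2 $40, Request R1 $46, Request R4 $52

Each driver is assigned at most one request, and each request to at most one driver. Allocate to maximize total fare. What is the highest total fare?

This is the linear assignment problem.
Optimal: Car 27→Request R2 ($48), Car 106→Request R4 ($55), Car 91→Request R1 ($46) — total 48+55+46 = $149.
Column-greedy (each request in turn goes to its best remaining driver) gives $137, worse by 12.
Checked against all permutations: $149 is optimal.

Max total: $149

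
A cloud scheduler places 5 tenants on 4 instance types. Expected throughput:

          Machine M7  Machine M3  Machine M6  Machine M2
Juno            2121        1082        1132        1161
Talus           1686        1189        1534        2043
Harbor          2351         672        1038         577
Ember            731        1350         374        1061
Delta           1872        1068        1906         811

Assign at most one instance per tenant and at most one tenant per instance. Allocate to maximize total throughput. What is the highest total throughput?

Optimal: Harbor→Machine M7 (2351 ops/s), Ember→Machine M3 (1350 ops/s), Delta→Machine M6 (1906 ops/s), Talus→Machine M2 (2043 ops/s) — total 2351+1350+1906+2043 = 7650 ops/s.
Next-best assignment: Juno→Machine M7, Ember→Machine M3, Delta→Machine M6, Talus→Machine M2 = 7420 ops/s.
Swapping Harbor↔Delta (Harbor→Machine M6 1038 ops/s, Delta→Machine M7 1872 ops/s) loses 1347.

Maximum total: 7650 ops/s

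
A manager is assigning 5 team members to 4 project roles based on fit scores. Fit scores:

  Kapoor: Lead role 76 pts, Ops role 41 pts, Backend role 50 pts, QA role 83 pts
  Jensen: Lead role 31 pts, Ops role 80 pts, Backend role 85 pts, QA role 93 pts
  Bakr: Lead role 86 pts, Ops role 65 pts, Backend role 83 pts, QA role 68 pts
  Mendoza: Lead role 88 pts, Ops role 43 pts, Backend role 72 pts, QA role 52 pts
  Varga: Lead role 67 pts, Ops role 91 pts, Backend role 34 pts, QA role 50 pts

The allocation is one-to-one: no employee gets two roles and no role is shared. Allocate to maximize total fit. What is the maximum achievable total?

Optimal: Mendoza→Lead role (88 pts), Varga→Ops role (91 pts), Bakr→Backend role (83 pts), Jensen→QA role (93 pts) — total 88+91+83+93 = 355 pts.
Column-greedy (each role in turn goes to its best remaining employee) gives 347 pts, worse by 8.
Swapping Bakr↔Mendoza (Bakr→Lead role 86 pts, Mendoza→Backend role 72 pts) loses 13.
No other one-to-one assignment exceeds 355 pts.

Maximum total: 355 pts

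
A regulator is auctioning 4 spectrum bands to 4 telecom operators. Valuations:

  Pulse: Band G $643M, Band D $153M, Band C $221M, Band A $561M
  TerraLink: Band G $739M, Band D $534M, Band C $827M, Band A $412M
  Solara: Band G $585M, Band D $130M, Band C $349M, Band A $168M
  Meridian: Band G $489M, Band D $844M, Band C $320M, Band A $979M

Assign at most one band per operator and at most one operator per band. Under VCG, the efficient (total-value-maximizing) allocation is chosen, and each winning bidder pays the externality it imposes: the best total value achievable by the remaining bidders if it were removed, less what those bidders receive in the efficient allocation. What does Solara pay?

Solara pays $217M.

Efficient allocation: Pulse→Band A ($561M), TerraLink→Band C ($827M), Solara→Band G ($585M), Meridian→Band D ($844M); total welfare W = $2817M.
Solara receives Band G at value $585M, so the others get W − 585 = $2232M.
Without Solara: best allocation of the remaining 3 bidders over all 4 bands is Pulse→Band G ($643M), TerraLink→Band C ($827M), Meridian→Band A ($979M), total $2449M.
VCG payment = (others' best without Solara) − (others' welfare with Solara) = 2449 − 2232 = $217M.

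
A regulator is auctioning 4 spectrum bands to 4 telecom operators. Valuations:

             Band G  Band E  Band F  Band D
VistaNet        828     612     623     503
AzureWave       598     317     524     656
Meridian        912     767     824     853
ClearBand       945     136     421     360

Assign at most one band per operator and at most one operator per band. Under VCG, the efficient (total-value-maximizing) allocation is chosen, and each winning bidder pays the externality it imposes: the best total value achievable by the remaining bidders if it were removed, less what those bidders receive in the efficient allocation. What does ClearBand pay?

Efficient allocation: VistaNet→Band E ($612M), AzureWave→Band D ($656M), Meridian→Band F ($824M), ClearBand→Band G ($945M); total welfare W = $3037M.
ClearBand receives Band G at value $945M, so the others get W − 945 = $2092M.
Without ClearBand: best allocation of the remaining 3 bidders over all 4 bands is VistaNet→Band G ($828M), AzureWave→Band D ($656M), Meridian→Band F ($824M), total $2308M.
VCG payment = (others' best without ClearBand) − (others' welfare with ClearBand) = 2308 − 2092 = $216M.

ClearBand pays $216M.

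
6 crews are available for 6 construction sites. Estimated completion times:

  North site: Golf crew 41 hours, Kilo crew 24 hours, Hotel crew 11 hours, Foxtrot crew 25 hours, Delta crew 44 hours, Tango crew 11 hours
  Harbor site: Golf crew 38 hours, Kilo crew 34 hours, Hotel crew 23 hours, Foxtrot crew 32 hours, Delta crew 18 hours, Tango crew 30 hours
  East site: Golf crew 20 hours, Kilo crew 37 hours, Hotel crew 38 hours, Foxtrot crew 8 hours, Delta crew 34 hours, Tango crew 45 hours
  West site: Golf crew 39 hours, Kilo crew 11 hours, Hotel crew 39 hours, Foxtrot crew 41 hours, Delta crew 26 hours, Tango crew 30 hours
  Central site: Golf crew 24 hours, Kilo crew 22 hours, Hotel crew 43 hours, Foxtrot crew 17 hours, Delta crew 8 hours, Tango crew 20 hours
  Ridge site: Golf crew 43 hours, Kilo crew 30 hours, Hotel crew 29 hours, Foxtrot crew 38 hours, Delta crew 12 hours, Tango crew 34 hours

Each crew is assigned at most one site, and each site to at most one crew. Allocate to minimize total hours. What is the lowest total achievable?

Optimal: Golf crew→Central site (24 hours), Kilo crew→West site (11 hours), Hotel crew→Harbor site (23 hours), Foxtrot crew→East site (8 hours), Delta crew→Ridge site (12 hours), Tango crew→North site (11 hours) — total 24+11+23+8+12+11 = 89 hours.
Row-greedy (each crew in turn takes its cheapest remaining site) gives 101 hours, worse by 12.
Swapping Tango crew↔Delta crew (Tango crew→Ridge site 34 hours, Delta crew→North site 44 hours) adds 55.

Min total: 89 hours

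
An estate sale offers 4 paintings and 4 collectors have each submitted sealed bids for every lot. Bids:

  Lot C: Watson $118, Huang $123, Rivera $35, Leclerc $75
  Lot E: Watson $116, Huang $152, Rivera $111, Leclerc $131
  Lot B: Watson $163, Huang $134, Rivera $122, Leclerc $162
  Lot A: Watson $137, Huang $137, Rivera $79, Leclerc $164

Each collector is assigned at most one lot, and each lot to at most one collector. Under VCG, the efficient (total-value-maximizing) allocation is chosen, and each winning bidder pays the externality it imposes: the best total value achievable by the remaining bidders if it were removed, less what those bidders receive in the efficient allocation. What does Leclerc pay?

Efficient allocation: Watson→Lot B ($163), Huang→Lot C ($123), Rivera→Lot E ($111), Leclerc→Lot A ($164); total welfare W = $561.
Leclerc receives Lot A at value $164, so the others get W − 164 = $397.
Without Leclerc: best allocation of the remaining 3 bidders over all 4 lots is Watson→Lot B ($163), Huang→Lot A ($137), Rivera→Lot E ($111), total $411.
VCG payment = (others' best without Leclerc) − (others' welfare with Leclerc) = 411 − 397 = $14.

Leclerc pays $14.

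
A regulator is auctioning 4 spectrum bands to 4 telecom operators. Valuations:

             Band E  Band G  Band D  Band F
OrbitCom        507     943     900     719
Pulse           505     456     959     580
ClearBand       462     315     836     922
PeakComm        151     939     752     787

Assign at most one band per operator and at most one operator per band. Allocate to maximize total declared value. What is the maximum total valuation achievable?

Optimal: OrbitCom→Band E ($507M), Pulse→Band D ($959M), ClearBand→Band F ($922M), PeakComm→Band G ($939M) — total 507+959+922+939 = $3327M.
Row-greedy (each operator in turn takes its best remaining band) gives $2975M, worse by 352.
Checked against all permutations: $3327M is optimal.

Maximum total: $3327M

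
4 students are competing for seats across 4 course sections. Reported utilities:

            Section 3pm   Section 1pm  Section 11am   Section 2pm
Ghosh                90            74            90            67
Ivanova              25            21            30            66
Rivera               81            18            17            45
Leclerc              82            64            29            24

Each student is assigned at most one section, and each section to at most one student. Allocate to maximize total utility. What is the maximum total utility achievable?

This is the linear assignment problem.
Optimal: Ghosh→Section 11am (90 points), Ivanova→Section 2pm (66 points), Rivera→Section 3pm (81 points), Leclerc→Section 1pm (64 points) — total 90+66+81+64 = 301 points.
Column-greedy (each section in turn goes to its best remaining student) gives 229 points, worse by 72.
Swapping Ivanova↔Leclerc (Ivanova→Section 1pm 21 points, Leclerc→Section 2pm 24 points) loses 85.

Max total: 301 points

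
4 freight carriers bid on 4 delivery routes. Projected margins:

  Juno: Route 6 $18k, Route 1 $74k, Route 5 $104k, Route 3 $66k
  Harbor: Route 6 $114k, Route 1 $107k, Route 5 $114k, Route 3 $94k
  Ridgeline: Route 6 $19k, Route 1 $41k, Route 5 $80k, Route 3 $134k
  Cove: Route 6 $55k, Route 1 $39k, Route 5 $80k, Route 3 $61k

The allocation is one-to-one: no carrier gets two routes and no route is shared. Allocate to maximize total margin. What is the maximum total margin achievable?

This is a one-to-one assignment (maximum-weight bipartite matching).
Optimal: Juno→Route 1 ($74k), Harbor→Route 6 ($114k), Ridgeline→Route 3 ($134k), Cove→Route 5 ($80k) — total 74+114+134+80 = $402k.
Row-greedy (each carrier in turn takes its best remaining route) gives $391k, worse by 11.
Next-best assignment: Juno→Route 5, Harbor→Route 1, Ridgeline→Route 3, Cove→Route 6 = $400k.
Swapping Juno↔Ridgeline (Juno→Route 3 $66k, Ridgeline→Route 1 $41k) loses 101.

Max total: $402k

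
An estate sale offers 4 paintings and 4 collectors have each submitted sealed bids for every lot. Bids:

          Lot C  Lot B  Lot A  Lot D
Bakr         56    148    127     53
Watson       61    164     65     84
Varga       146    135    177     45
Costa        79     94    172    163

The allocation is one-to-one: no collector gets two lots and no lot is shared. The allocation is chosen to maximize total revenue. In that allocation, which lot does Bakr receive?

This is the linear assignment problem.
Optimal: Bakr→Lot A ($127), Watson→Lot B ($164), Varga→Lot C ($146), Costa→Lot D ($163) — total 127+164+146+163 = $600.
Column-greedy (each lot in turn goes to its best remaining collector) gives $535, worse by 65.
Every other assignment is strictly worse.
Bakr's own top lot is Lot B ($148), but forcing Bakr→Lot B and reassigning the rest optimally gives only $550 — worse by 50.

Bakr receives Lot A.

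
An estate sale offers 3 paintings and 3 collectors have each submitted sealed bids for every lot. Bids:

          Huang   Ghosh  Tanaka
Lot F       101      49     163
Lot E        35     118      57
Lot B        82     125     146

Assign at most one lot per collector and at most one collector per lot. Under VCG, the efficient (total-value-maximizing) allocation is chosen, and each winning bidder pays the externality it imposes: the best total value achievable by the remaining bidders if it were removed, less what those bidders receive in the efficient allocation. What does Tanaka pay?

Tanaka pays $7.

Efficient allocation: Huang→Lot F ($101), Ghosh→Lot E ($118), Tanaka→Lot B ($146); total welfare W = $365.
Tanaka receives Lot B at value $146, so the others get W − 146 = $219.
Without Tanaka: best allocation of the remaining 2 bidders over all 3 lots is Huang→Lot F ($101), Ghosh→Lot B ($125), total $226.
VCG payment = (others' best without Tanaka) − (others' welfare with Tanaka) = 226 − 219 = $7.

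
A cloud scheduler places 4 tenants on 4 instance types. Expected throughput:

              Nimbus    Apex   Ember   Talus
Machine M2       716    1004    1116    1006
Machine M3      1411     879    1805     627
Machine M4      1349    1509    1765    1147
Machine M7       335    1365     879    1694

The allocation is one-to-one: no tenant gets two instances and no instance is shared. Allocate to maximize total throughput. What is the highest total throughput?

This is the linear assignment problem.
Optimal: Nimbus→Machine M3 (1411 ops/s), Apex→Machine M2 (1004 ops/s), Ember→Machine M4 (1765 ops/s), Talus→Machine M7 (1694 ops/s) — total 1411+1004+1765+1694 = 5874 ops/s.
Row-greedy (each tenant in turn takes its best remaining instance) gives 5730 ops/s, worse by 144.
No other one-to-one assignment exceeds 5874 ops/s.

Max total: 5874 ops/s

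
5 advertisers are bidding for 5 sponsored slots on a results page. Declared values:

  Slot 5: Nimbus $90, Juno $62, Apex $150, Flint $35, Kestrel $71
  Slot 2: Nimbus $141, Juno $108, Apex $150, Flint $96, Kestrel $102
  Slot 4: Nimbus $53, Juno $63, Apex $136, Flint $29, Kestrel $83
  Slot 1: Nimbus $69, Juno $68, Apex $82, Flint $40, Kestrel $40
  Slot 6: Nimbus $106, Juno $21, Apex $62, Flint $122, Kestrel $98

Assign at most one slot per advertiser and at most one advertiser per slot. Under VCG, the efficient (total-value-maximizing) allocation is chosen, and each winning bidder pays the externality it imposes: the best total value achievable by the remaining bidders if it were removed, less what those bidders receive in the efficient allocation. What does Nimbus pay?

Efficient allocation: Nimbus→Slot 2 ($141), Juno→Slot 1 ($68), Apex→Slot 5 ($150), Flint→Slot 6 ($122), Kestrel→Slot 4 ($83); total welfare W = $564.
Nimbus receives Slot 2 at value $141, so the others get W − 141 = $423.
Without Nimbus: best allocation of the remaining 4 bidders over all 5 slots is Juno→Slot 2 ($108), Apex→Slot 5 ($150), Flint→Slot 6 ($122), Kestrel→Slot 4 ($83), total $463.
VCG payment = (others' best without Nimbus) − (others' welfare with Nimbus) = 463 − 423 = $40.

Nimbus pays $40.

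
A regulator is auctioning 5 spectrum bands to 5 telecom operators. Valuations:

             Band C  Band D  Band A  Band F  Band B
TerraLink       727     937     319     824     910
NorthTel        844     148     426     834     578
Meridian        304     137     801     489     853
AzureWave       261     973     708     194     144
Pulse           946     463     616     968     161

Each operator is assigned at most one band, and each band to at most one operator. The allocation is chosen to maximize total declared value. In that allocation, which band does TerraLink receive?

Optimal: TerraLink→Band B ($910M), NorthTel→Band C ($844M), Meridian→Band A ($801M), AzureWave→Band D ($973M), Pulse→Band F ($968M) — total 910+844+801+973+968 = $4496M.
Column-greedy (each band in turn goes to its best remaining operator) gives $4464M, worse by 32.
Swapping NorthTel↔Meridian (NorthTel→Band A $426M, Meridian→Band C $304M) loses 915.
TerraLink's own top band is Band D ($937M), but forcing TerraLink→Band D and reassigning the rest optimally gives only $4310M — worse by 186.

TerraLink receives Band B.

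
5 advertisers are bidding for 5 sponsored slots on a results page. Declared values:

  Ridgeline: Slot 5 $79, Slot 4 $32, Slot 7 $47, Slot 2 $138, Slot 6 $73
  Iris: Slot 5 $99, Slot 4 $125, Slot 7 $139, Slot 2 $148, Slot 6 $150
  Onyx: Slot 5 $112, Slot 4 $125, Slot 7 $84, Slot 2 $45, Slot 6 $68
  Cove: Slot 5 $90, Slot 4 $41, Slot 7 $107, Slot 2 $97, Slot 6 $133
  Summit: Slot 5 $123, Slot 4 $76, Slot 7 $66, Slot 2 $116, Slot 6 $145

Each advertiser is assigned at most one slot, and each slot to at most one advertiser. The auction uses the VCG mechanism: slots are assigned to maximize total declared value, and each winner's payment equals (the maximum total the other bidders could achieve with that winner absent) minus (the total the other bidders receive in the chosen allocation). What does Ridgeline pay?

Efficient allocation: Ridgeline→Slot 2 ($138), Iris→Slot 7 ($139), Onyx→Slot 4 ($125), Cove→Slot 6 ($133), Summit→Slot 5 ($123); total welfare W = $658.
Ridgeline receives Slot 2 at value $138, so the others get W − 138 = $520.
Without Ridgeline: best allocation of the remaining 4 bidders over all 5 slots is Iris→Slot 2 ($148), Onyx→Slot 4 ($125), Cove→Slot 6 ($133), Summit→Slot 5 ($123), total $529.
VCG payment = (others' best without Ridgeline) − (others' welfare with Ridgeline) = 529 − 520 = $9.

Ridgeline pays $9.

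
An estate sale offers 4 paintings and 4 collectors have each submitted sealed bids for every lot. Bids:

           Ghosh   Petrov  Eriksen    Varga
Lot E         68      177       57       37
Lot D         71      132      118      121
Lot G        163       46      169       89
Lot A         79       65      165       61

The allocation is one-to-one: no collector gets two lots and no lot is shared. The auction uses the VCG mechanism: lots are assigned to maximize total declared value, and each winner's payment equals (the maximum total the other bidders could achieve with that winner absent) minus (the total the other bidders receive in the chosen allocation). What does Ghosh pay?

Efficient allocation: Ghosh→Lot G ($163), Petrov→Lot E ($177), Eriksen→Lot A ($165), Varga→Lot D ($121); total welfare W = $626.
Ghosh receives Lot G at value $163, so the others get W − 163 = $463.
Without Ghosh: best allocation of the remaining 3 bidders over all 4 lots is Petrov→Lot E ($177), Eriksen→Lot G ($169), Varga→Lot D ($121), total $467.
VCG payment = (others' best without Ghosh) − (others' welfare with Ghosh) = 467 − 463 = $4.

Ghosh pays $4.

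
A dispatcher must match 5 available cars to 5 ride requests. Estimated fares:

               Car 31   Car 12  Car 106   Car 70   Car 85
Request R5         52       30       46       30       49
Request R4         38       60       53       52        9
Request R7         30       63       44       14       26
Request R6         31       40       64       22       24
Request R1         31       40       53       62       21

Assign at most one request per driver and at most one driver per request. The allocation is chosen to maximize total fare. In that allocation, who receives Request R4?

Optimal: Car 31→Request R4 ($38), Car 12→Request R7 ($63), Car 106→Request R6 ($64), Car 70→Request R1 ($62), Car 85→Request R5 ($49) — total 38+63+64+62+49 = $276.
Max-entry greedy (repeatedly take the single best remaining cell) gives $250, worse by 26.
Next-best assignment: Car 31→Request R7, Car 12→Request R4, Car 106→Request R6, Car 70→Request R1, Car 85→Request R5 = $265.
Swapping Car 85↔Car 12 (Car 85→Request R7 $26, Car 12→Request R5 $30) loses 56.
Car 31's own top request is Request R5 ($52), but forcing Car 31→Request R5 and reassigning the rest optimally gives only $264 — worse by 12.

Car 31 receives Request R4.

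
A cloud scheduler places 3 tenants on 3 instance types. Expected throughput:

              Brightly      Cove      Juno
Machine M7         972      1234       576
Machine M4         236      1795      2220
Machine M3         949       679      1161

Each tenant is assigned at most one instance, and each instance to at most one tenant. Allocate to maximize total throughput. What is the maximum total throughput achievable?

Maximum total: 4403 ops/s

Optimal: Brightly→Machine M3 (949 ops/s), Cove→Machine M7 (1234 ops/s), Juno→Machine M4 (2220 ops/s) — total 949+1234+2220 = 4403 ops/s.
Row-greedy (each tenant in turn takes its best remaining instance) gives 3928 ops/s, worse by 475.
Next-best assignment: Brightly→Machine M7, Cove→Machine M4, Juno→Machine M3 = 3928 ops/s.
Swapping Brightly↔Cove (Brightly→Machine M7 972 ops/s, Cove→Machine M3 679 ops/s) loses 532.
No other one-to-one assignment exceeds 4403 ops/s.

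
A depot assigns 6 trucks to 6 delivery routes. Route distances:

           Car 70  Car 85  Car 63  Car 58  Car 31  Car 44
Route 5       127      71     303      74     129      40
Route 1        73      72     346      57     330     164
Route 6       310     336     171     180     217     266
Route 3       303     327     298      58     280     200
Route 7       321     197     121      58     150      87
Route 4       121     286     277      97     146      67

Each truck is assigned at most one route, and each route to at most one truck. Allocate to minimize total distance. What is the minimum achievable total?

This is a one-to-one assignment (minimum-cost bipartite matching).
Optimal: Car 70→Route 1 (73 km), Car 85→Route 5 (71 km), Car 63→Route 6 (171 km), Car 58→Route 3 (58 km), Car 31→Route 7 (150 km), Car 44→Route 4 (67 km) — total 73+71+171+58+150+67 = 590 km.
Row-greedy (each truck in turn takes its cheapest remaining route) gives 735 km, worse by 145.
Swapping Car 44↔Car 85 (Car 44→Route 5 40 km, Car 85→Route 4 286 km) adds 188.

Minimum total: 590 km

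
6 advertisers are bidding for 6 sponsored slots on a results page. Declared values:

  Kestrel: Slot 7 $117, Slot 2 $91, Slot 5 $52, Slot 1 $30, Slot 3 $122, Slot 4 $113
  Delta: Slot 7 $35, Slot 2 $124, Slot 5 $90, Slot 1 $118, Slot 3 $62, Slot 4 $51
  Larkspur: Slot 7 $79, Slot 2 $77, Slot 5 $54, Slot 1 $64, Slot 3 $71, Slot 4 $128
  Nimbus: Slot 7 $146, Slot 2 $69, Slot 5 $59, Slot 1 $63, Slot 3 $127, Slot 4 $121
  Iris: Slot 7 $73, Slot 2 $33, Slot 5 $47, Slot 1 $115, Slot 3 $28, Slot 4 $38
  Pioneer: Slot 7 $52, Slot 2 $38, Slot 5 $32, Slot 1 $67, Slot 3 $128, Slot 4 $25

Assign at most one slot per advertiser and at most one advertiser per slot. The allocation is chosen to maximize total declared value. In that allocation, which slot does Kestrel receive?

Kestrel receives Slot 2.

Optimal: Kestrel→Slot 2 ($91), Delta→Slot 5 ($90), Larkspur→Slot 4 ($128), Nimbus→Slot 7 ($146), Iris→Slot 1 ($115), Pioneer→Slot 3 ($128) — total 91+90+128+146+115+128 = $698.
Max-entry greedy (repeatedly take the single best remaining cell) gives $693, worse by 5.
Checked against all permutations: $698 is optimal.
Kestrel's own top slot is Slot 3 ($122), but forcing Kestrel→Slot 3 and reassigning the rest optimally gives only $667 — worse by 31.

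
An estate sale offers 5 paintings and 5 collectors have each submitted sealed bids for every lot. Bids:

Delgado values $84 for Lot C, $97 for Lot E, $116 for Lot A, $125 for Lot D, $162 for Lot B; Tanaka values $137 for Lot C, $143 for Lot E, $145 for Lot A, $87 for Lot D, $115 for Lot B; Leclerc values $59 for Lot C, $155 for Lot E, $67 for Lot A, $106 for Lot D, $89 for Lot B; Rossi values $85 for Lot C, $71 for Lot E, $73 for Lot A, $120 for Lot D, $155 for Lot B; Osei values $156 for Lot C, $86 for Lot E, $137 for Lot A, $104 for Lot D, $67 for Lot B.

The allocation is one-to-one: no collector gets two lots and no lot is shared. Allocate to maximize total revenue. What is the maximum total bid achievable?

Treat this as an assignment problem: match each collector to one lot.
Optimal: Delgado→Lot B ($162), Tanaka→Lot A ($145), Leclerc→Lot E ($155), Rossi→Lot D ($120), Osei→Lot C ($156) — total 162+145+155+120+156 = $738.
Swapping Rossi↔Leclerc (Rossi→Lot E $71, Leclerc→Lot D $106) loses 98.

Maximum total: $738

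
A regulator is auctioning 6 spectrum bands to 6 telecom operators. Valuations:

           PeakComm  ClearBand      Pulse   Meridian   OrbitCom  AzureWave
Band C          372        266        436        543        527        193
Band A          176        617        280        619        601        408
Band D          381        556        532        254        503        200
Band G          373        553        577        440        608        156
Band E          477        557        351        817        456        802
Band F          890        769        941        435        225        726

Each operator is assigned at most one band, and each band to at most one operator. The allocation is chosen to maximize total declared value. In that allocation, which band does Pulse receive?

Pulse receives Band D.

Optimal: PeakComm→Band F ($890M), ClearBand→Band A ($617M), Pulse→Band D ($532M), Meridian→Band C ($543M), OrbitCom→Band G ($608M), AzureWave→Band E ($802M) — total 890+617+532+543+608+802 = $3992M.
Max-entry greedy (repeatedly take the single best remaining cell) gives $3557M, worse by 435.
Pulse's own top band is Band F ($941M), but forcing Pulse→Band F and reassigning the rest optimally gives only $3898M — worse by 94.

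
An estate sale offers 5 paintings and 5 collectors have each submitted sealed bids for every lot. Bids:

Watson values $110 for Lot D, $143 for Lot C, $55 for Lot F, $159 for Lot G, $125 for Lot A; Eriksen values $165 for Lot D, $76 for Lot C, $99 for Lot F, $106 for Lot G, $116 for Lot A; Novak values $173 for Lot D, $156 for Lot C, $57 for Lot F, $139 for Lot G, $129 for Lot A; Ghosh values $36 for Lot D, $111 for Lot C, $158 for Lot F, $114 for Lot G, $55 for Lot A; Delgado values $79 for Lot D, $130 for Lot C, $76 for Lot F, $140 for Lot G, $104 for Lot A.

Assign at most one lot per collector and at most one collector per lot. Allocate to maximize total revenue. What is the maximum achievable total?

Optimal: Watson→Lot A ($125), Eriksen→Lot D ($165), Novak→Lot C ($156), Ghosh→Lot F ($158), Delgado→Lot G ($140) — total 125+165+156+158+140 = $744.
Row-greedy (each collector in turn takes its best remaining lot) gives $742, worse by 2.

Maximum total: $744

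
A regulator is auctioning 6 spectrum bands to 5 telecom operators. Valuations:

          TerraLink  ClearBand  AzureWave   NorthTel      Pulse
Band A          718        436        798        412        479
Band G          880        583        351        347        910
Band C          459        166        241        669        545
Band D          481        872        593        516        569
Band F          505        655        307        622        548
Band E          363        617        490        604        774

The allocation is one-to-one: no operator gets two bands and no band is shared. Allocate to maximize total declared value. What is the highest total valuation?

Optimal: TerraLink→Band G ($880M), ClearBand→Band D ($872M), AzureWave→Band A ($798M), NorthTel→Band C ($669M), Pulse→Band E ($774M) — total 880+872+798+669+774 = $3993M.
Column-greedy (each band in turn goes to its best remaining operator) gives $3754M, worse by 239.
Every other assignment is strictly worse.

Max total: $3993M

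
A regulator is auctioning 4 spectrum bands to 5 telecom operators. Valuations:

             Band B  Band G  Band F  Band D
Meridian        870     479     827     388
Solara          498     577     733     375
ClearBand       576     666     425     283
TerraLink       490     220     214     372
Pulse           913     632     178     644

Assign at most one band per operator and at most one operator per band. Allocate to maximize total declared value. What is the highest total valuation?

Maximum total: $2913M

Optimal: Meridian→Band B ($870M), ClearBand→Band G ($666M), Solara→Band F ($733M), Pulse→Band D ($644M) — total 870+666+733+644 = $2913M.
Column-greedy (each band in turn goes to its best remaining operator) gives $2781M, worse by 132.
Next-best assignment: Pulse→Band B, ClearBand→Band G, Meridian→Band F, Solara→Band D = $2781M.
Swapping Solara↔ClearBand (Solara→Band G $577M, ClearBand→Band F $425M) loses 397.
Checked against all permutations: $2913M is optimal.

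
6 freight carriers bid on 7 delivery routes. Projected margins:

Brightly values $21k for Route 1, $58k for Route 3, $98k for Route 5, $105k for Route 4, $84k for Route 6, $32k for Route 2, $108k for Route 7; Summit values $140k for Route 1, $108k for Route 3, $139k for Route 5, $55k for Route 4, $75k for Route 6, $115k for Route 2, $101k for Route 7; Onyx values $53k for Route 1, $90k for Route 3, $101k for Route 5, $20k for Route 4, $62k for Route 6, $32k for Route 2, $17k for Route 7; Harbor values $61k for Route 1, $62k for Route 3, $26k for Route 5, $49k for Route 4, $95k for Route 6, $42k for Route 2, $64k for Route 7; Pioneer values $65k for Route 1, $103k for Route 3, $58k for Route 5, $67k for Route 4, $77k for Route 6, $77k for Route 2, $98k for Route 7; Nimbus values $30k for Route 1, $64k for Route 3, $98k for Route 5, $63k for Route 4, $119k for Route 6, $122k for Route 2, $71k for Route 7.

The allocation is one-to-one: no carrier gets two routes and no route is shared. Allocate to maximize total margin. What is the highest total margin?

Max total: $669k

Optimal: Brightly→Route 7 ($108k), Summit→Route 1 ($140k), Onyx→Route 5 ($101k), Harbor→Route 6 ($95k), Pioneer→Route 3 ($103k), Nimbus→Route 2 ($122k) — total 108+140+101+95+103+122 = $669k.
Column-greedy (each route in turn goes to its best remaining carrier) gives $610k, worse by 59.
Every other assignment is strictly worse.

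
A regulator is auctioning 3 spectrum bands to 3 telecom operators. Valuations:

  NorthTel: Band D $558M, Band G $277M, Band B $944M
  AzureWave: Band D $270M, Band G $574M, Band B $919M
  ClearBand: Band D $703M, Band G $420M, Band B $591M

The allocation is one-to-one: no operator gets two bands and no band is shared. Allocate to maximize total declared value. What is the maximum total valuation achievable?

This is a one-to-one assignment (maximum-weight bipartite matching).
Optimal: NorthTel→Band B ($944M), AzureWave→Band G ($574M), ClearBand→Band D ($703M) — total 944+574+703 = $2221M.
Checked against all permutations: $2221M is optimal.

Max total: $2221M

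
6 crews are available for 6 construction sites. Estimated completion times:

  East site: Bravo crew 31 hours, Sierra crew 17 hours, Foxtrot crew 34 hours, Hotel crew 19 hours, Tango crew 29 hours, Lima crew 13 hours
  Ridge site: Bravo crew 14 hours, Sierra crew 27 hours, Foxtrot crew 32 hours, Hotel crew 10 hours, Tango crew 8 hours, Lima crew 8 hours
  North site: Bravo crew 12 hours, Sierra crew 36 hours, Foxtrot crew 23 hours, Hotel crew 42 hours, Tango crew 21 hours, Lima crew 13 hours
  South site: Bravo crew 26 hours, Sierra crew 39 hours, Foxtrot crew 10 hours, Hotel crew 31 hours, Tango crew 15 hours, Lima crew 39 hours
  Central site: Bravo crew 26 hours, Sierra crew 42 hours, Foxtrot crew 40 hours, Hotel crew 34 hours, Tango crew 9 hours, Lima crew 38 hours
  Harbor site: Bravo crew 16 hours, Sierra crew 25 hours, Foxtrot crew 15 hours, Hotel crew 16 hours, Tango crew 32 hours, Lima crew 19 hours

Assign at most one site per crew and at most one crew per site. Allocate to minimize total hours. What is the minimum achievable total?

Min total: 72 hours

Optimal: Bravo crew→North site (12 hours), Sierra crew→East site (17 hours), Foxtrot crew→South site (10 hours), Hotel crew→Harbor site (16 hours), Tango crew→Central site (9 hours), Lima crew→Ridge site (8 hours) — total 12+17+10+16+9+8 = 72 hours.
Checked against all permutations: 72 hours is optimal.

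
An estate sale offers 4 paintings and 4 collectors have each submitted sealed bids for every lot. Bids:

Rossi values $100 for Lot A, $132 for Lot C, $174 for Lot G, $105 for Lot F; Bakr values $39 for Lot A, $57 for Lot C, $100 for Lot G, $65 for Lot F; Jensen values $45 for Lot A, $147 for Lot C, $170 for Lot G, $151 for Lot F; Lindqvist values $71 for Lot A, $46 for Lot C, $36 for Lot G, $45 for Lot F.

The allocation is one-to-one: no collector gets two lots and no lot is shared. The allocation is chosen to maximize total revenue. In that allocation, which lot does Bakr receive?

Bakr receives Lot F.

Optimal: Rossi→Lot G ($174), Bakr→Lot F ($65), Jensen→Lot C ($147), Lindqvist→Lot A ($71) — total 174+65+147+71 = $457.
Max-entry greedy (repeatedly take the single best remaining cell) gives $453, worse by 4.
Next-best assignment: Rossi→Lot C, Bakr→Lot G, Jensen→Lot F, Lindqvist→Lot A = $454.
Swapping Jensen↔Bakr (Jensen→Lot F $151, Bakr→Lot C $57) loses 4.
No other one-to-one assignment exceeds $457.
Bakr's own top lot is Lot G ($100), but forcing Bakr→Lot G and reassigning the rest optimally gives only $454 — worse by 3.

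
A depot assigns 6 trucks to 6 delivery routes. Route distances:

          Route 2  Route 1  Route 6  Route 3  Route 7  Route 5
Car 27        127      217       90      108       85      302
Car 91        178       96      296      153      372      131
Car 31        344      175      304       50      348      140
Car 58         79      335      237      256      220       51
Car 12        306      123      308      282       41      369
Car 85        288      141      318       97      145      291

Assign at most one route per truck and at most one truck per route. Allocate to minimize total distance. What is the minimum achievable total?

Minimum total: 532 km

Treat this as an assignment problem: match each truck to one route.
Optimal: Car 27→Route 6 (90 km), Car 91→Route 5 (131 km), Car 31→Route 3 (50 km), Car 58→Route 2 (79 km), Car 12→Route 7 (41 km), Car 85→Route 1 (141 km) — total 90+131+50+79+41+141 = 532 km.
Column-greedy (each route in turn goes to its cheapest remaining truck) gives 647 km, worse by 115.
Next-best assignment: Car 27→Route 6, Car 91→Route 1, Car 31→Route 5, Car 58→Route 2, Car 12→Route 7, Car 85→Route 3 = 543 km.
Swapping Car 85↔Car 91 (Car 85→Route 5 291 km, Car 91→Route 1 96 km) adds 115.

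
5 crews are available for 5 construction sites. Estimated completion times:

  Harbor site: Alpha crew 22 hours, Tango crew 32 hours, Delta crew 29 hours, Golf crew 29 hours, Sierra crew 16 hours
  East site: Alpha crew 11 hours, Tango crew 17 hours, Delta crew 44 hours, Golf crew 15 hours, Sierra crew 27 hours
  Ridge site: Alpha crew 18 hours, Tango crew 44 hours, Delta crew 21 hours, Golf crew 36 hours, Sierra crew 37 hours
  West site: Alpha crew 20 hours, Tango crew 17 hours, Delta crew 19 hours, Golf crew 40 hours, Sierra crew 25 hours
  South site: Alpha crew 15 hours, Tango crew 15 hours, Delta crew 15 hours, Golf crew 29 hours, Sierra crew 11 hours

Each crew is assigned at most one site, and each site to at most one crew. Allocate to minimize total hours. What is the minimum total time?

Optimal: Alpha crew→Ridge site (18 hours), Tango crew→West site (17 hours), Delta crew→South site (15 hours), Golf crew→East site (15 hours), Sierra crew→Harbor site (16 hours) — total 18+17+15+15+16 = 81 hours.
Row-greedy (each crew in turn takes its cheapest remaining site) gives 111 hours, worse by 30.
No other one-to-one assignment undercuts 81 hours.

Min total: 81 hours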